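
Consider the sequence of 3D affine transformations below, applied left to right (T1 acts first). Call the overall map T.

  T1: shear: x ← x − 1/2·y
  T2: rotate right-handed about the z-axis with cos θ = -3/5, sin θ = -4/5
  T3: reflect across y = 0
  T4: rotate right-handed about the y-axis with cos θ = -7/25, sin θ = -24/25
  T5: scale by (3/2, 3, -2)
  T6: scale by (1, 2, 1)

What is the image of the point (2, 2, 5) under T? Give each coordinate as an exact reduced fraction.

T(p) = (-381/50, 12, 22/25)

T1 shear: x ← x − 1/2·y: (2, 2, 5) → (1, 2, 5)
T2 rotate right-handed about the z-axis with cos θ = -3/5, sin θ = -4/5: (1, 2, 5) → (1, -2, 5)
T3 reflect across y = 0: (1, -2, 5) → (1, 2, 5)
T4 rotate right-handed about the y-axis with cos θ = -7/25, sin θ = -24/25: (1, 2, 5) → (-127/25, 2, -11/25)
T5 scale by (3/2, 3, -2): (-127/25, 2, -11/25) → (-381/50, 6, 22/25)
T6 scale by (1, 2, 1): (-381/50, 6, 22/25) → (-381/50, 12, 22/25)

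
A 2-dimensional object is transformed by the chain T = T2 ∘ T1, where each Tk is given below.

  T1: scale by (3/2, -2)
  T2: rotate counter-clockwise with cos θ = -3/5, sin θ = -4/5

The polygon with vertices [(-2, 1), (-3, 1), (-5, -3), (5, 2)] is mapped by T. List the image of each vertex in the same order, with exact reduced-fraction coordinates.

image vertices: (1/5, 18/5), (11/10, 24/5), (93/10, 12/5), (-77/10, -18/5)

T1 scale by (3/2, -2): (-2, 1) → (-3, -2); (-3, 1) → (-9/2, -2); (-5, -3) → (-15/2, 6); (5, 2) → (15/2, -4)
T2 rotate counter-clockwise with cos θ = -3/5, sin θ = -4/5: (-3, -2) → (1/5, 18/5); (-9/2, -2) → (11/10, 24/5); (-15/2, 6) → (93/10, 12/5); (15/2, -4) → (-77/10, -18/5)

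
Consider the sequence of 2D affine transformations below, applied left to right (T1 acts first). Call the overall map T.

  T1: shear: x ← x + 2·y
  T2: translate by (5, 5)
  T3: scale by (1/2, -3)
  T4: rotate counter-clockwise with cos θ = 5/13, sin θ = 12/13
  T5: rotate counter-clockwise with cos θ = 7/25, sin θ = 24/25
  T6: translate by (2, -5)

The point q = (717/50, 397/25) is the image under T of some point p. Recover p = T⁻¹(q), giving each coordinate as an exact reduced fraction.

p = (-4, 3)

T1 = [1 2 0; 0 1 0; 0 0 1]
T2·T1 = [1 2 5; 0 1 5; 0 0 1]
T3·…·T1 = [1/2 1 5/2; 0 -3 -15; 0 0 1]
T4·…·T1 = [5/26 41/13 385/26; 6/13 -3/13 -45/13; 0 0 1]
T5·…·T1 = [-253/650 359/325 971/130; 102/325 963/325 861/65; 0 0 1]
T6·…·T1 = [-253/650 359/325 1231/130; 102/325 963/325 536/65; 0 0 1]
det M = -3/2; M⁻¹ = [-642/325 718/975 12317/975; 68/325 253/975 -4018/975; 0 0 1]
M⁻¹ · (717/50, 397/25)ᵀ = (-4, 3)ᵀ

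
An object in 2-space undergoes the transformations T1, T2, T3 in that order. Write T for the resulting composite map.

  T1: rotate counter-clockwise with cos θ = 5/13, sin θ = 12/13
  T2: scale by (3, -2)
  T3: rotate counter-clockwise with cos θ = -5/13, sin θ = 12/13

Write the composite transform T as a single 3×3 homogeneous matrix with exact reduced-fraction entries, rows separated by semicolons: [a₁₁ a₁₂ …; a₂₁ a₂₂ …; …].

T1 = [5/13 -12/13 0; 12/13 5/13 0; 0 0 1]
T2·T1 = [15/13 -36/13 0; -24/13 -10/13 0; 0 0 1]
T3·…·T1 = [213/169 300/169 0; 300/169 -382/169 0; 0 0 1]

T = [213/169 300/169 0; 300/169 -382/169 0; 0 0 1]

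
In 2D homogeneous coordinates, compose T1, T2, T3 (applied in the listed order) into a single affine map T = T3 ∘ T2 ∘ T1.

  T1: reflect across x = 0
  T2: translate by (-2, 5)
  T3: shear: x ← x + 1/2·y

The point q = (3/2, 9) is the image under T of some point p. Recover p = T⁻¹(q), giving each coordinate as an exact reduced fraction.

p = (1, 4)

T1 = [-1 0 0; 0 1 0; 0 0 1]
T2·T1 = [-1 0 -2; 0 1 5; 0 0 1]
T3·…·T1 = [-1 1/2 1/2; 0 1 5; 0 0 1]
det M = -1; M⁻¹ = [-1 1/2 -2; 0 1 -5; 0 0 1]
M⁻¹ · (3/2, 9)ᵀ = (1, 4)ᵀ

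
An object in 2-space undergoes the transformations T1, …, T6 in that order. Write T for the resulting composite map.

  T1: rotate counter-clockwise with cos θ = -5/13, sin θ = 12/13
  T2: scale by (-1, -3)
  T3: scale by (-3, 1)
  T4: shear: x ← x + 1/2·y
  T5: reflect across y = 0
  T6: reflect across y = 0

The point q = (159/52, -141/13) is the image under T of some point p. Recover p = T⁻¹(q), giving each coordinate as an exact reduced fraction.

p = (9/4, -4)

T1 = [-5/13 -12/13 0; 12/13 -5/13 0; 0 0 1]
T2·T1 = [5/13 12/13 0; -36/13 15/13 0; 0 0 1]
T3·…·T1 = [-15/13 -36/13 0; -36/13 15/13 0; 0 0 1]
T4·…·T1 = [-33/13 -57/26 0; -36/13 15/13 0; 0 0 1]
T5·…·T1 = [-33/13 -57/26 0; 36/13 -15/13 0; 0 0 1]
T6·…·T1 = [-33/13 -57/26 0; -36/13 15/13 0; 0 0 1]
det M = -9; M⁻¹ = [-5/39 -19/78 0; -4/13 11/39 0; 0 0 1]
M⁻¹ · (159/52, -141/13)ᵀ = (9/4, -4)ᵀ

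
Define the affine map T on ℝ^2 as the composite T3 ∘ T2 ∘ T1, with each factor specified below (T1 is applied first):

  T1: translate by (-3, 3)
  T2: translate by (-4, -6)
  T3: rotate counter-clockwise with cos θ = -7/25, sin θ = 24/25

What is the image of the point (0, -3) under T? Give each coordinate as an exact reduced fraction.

T1 translate by (-3, 3): (0, -3) → (-3, 0)
T2 translate by (-4, -6): (-3, 0) → (-7, -6)
T3 rotate counter-clockwise with cos θ = -7/25, sin θ = 24/25: (-7, -6) → (193/25, -126/25)

T(p) = (193/25, -126/25)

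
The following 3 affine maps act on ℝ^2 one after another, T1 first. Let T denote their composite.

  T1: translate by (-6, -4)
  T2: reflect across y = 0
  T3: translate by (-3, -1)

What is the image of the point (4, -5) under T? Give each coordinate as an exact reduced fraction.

T1 translate by (-6, -4): (4, -5) → (-2, -9)
T2 reflect across y = 0: (-2, -9) → (-2, 9)
T3 translate by (-3, -1): (-2, 9) → (-5, 8)

T(p) = (-5, 8)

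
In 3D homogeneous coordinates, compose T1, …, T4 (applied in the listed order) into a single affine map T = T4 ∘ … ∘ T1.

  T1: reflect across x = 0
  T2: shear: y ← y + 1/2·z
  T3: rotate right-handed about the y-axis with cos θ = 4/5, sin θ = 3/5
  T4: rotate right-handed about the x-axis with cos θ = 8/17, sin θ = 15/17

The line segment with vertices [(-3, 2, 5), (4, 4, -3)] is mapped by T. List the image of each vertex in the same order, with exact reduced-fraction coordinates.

T1 reflect across x = 0: (-3, 2, 5) → (3, 2, 5); (4, 4, -3) → (-4, 4, -3)
T2 shear: y ← y + 1/2·z: (3, 2, 5) → (3, 9/2, 5); (-4, 4, -3) → (-4, 5/2, -3)
T3 rotate right-handed about the y-axis with cos θ = 4/5, sin θ = 3/5: (3, 9/2, 5) → (27/5, 9/2, 11/5); (-4, 5/2, -3) → (-5, 5/2, 0)
T4 rotate right-handed about the x-axis with cos θ = 8/17, sin θ = 15/17: (27/5, 9/2, 11/5) → (27/5, 3/17, 851/170); (-5, 5/2, 0) → (-5, 20/17, 75/34)

image vertices: (27/5, 3/17, 851/170), (-5, 20/17, 75/34)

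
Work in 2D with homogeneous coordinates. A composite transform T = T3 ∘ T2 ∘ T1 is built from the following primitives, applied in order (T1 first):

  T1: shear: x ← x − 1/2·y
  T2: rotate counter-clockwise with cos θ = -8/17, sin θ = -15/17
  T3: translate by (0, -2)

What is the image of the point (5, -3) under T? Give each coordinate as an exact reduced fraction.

T1 shear: x ← x − 1/2·y: (5, -3) → (13/2, -3)
T2 rotate counter-clockwise with cos θ = -8/17, sin θ = -15/17: (13/2, -3) → (-97/17, -147/34)
T3 translate by (0, -2): (-97/17, -147/34) → (-97/17, -215/34)

T(p) = (-97/17, -215/34)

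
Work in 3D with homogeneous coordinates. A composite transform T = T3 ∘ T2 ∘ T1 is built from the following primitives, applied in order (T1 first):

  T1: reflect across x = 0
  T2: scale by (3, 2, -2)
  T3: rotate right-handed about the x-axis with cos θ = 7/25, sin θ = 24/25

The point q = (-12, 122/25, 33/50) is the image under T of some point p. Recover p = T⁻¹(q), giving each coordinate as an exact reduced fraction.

T1 = [-1 0 0 0; 0 1 0 0; 0 0 1 0; 0 0 0 1]
T2·T1 = [-3 0 0 0; 0 2 0 0; 0 0 -2 0; 0 0 0 1]
T3·…·T1 = [-3 0 0 0; 0 14/25 48/25 0; 0 48/25 -14/25 0; 0 0 0 1]
det M = 12; M⁻¹ = [-1/3 0 0 0; 0 7/50 12/25 0; 0 12/25 -7/50 0; 0 0 0 1]
M⁻¹ · (-12, 122/25, 33/50)ᵀ = (4, 1, 9/4)ᵀ

p = (4, 1, 9/4)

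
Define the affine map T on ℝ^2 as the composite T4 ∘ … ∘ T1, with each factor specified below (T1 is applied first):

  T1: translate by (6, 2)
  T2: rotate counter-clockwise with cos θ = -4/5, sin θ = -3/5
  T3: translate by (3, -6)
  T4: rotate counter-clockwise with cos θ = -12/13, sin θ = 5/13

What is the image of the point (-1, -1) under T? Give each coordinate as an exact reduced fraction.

T(p) = (269/65, 578/65)

T1 translate by (6, 2): (-1, -1) → (5, 1)
T2 rotate counter-clockwise with cos θ = -4/5, sin θ = -3/5: (5, 1) → (-17/5, -19/5)
T3 translate by (3, -6): (-17/5, -19/5) → (-2/5, -49/5)
T4 rotate counter-clockwise with cos θ = -12/13, sin θ = 5/13: (-2/5, -49/5) → (269/65, 578/65)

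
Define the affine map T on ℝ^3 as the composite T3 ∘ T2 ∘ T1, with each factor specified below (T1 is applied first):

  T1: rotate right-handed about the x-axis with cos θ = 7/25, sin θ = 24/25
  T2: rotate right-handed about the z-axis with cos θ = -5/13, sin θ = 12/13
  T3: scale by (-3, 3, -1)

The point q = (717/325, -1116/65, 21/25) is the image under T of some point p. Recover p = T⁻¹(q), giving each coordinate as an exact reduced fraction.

T1 = [1 0 0 0; 0 7/25 -24/25 0; 0 24/25 7/25 0; 0 0 0 1]
T2·T1 = [-5/13 -84/325 288/325 0; 12/13 -7/65 24/65 0; 0 24/25 7/25 0; 0 0 0 1]
T3·…·T1 = [15/13 252/325 -864/325 0; 36/13 -21/65 72/65 0; 0 -24/25 -7/25 0; 0 0 0 1]
det M = 9; M⁻¹ = [5/39 4/13 0 0; 28/325 -7/195 -24/25 0; -96/325 8/65 -7/25 0; 0 0 0 1]
M⁻¹ · (717/325, -1116/65, 21/25)ᵀ = (-5, 0, -3)ᵀ

p = (-5, 0, -3)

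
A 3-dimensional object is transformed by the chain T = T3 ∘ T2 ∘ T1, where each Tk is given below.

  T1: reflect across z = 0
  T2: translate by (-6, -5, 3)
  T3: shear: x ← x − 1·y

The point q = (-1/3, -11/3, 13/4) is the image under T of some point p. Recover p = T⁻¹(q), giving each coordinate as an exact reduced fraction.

p = (2, 4/3, -1/4)

T1 = [1 0 0 0; 0 1 0 0; 0 0 -1 0; 0 0 0 1]
T2·T1 = [1 0 0 -6; 0 1 0 -5; 0 0 -1 3; 0 0 0 1]
T3·…·T1 = [1 -1 0 -1; 0 1 0 -5; 0 0 -1 3; 0 0 0 1]
det M = -1; M⁻¹ = [1 1 0 6; 0 1 0 5; 0 0 -1 3; 0 0 0 1]
M⁻¹ · (-1/3, -11/3, 13/4)ᵀ = (2, 4/3, -1/4)ᵀ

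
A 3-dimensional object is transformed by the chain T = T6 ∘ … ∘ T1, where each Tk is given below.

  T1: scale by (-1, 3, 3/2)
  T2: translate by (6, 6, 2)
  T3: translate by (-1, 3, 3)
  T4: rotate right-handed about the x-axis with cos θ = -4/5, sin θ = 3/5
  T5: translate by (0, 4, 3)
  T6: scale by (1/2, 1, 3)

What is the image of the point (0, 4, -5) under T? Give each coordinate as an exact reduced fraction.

T(p) = (5/2, -113/10, 264/5)

T1 scale by (-1, 3, 3/2): (0, 4, -5) → (0, 12, -15/2)
T2 translate by (6, 6, 2): (0, 12, -15/2) → (6, 18, -11/2)
T3 translate by (-1, 3, 3): (6, 18, -11/2) → (5, 21, -5/2)
T4 rotate right-handed about the x-axis with cos θ = -4/5, sin θ = 3/5: (5, 21, -5/2) → (5, -153/10, 73/5)
T5 translate by (0, 4, 3): (5, -153/10, 73/5) → (5, -113/10, 88/5)
T6 scale by (1/2, 1, 3): (5, -113/10, 88/5) → (5/2, -113/10, 264/5)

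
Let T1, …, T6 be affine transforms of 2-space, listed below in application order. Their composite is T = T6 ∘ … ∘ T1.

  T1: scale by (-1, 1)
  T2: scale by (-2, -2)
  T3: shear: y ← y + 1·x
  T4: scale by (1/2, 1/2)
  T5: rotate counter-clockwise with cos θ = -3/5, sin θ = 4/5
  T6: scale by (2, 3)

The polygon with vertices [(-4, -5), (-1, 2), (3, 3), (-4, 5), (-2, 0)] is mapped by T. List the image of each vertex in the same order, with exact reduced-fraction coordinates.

image vertices: (16/5, -57/5), (6, 3), (-18/5, 36/5), (96/5, 33/5), (28/5, -6/5)

T1 scale by (-1, 1): (-4, -5) → (4, -5); (-1, 2) → (1, 2); (3, 3) → (-3, 3); (-4, 5) → (4, 5); (-2, 0) → (2, 0)
T2 scale by (-2, -2): (4, -5) → (-8, 10); (1, 2) → (-2, -4); (-3, 3) → (6, -6); (4, 5) → (-8, -10); (2, 0) → (-4, 0)
T3 shear: y ← y + 1·x: (-8, 10) → (-8, 2); (-2, -4) → (-2, -6); (6, -6) → (6, 0); (-8, -10) → (-8, -18); (-4, 0) → (-4, -4)
T4 scale by (1/2, 1/2): (-8, 2) → (-4, 1); (-2, -6) → (-1, -3); (6, 0) → (3, 0); (-8, -18) → (-4, -9); (-4, -4) → (-2, -2)
T5 rotate counter-clockwise with cos θ = -3/5, sin θ = 4/5: (-4, 1) → (8/5, -19/5); (-1, -3) → (3, 1); (3, 0) → (-9/5, 12/5); (-4, -9) → (48/5, 11/5); (-2, -2) → (14/5, -2/5)
T6 scale by (2, 3): (8/5, -19/5) → (16/5, -57/5); (3, 1) → (6, 3); (-9/5, 12/5) → (-18/5, 36/5); (48/5, 11/5) → (96/5, 33/5); (14/5, -2/5) → (28/5, -6/5)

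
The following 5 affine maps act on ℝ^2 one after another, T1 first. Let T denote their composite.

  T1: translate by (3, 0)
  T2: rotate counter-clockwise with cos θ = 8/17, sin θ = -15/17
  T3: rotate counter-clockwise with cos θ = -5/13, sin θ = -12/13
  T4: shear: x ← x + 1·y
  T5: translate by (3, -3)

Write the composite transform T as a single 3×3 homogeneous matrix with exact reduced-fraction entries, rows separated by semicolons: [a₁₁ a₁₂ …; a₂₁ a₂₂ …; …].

T1 = [1 0 3; 0 1 0; 0 0 1]
T2·T1 = [8/17 15/17 24/17; -15/17 8/17 -45/17; 0 0 1]
T3·…·T1 = [-220/221 21/221 -660/221; -21/221 -220/221 -63/221; 0 0 1]
T4·…·T1 = [-241/221 -199/221 -723/221; -21/221 -220/221 -63/221; 0 0 1]
T5·…·T1 = [-241/221 -199/221 -60/221; -21/221 -220/221 -726/221; 0 0 1]

T = [-241/221 -199/221 -60/221; -21/221 -220/221 -726/221; 0 0 1]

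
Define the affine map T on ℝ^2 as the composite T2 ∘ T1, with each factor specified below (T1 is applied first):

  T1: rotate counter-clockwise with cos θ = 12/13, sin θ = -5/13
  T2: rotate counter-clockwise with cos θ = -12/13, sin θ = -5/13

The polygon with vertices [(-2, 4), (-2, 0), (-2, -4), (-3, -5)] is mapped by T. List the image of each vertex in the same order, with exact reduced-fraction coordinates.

image vertices: (2, -4), (2, 0), (2, 4), (3, 5)

T1 rotate counter-clockwise with cos θ = 12/13, sin θ = -5/13: (-2, 4) → (-4/13, 58/13); (-2, 0) → (-24/13, 10/13); (-2, -4) → (-44/13, -38/13); (-3, -5) → (-61/13, -45/13)
T2 rotate counter-clockwise with cos θ = -12/13, sin θ = -5/13: (-4/13, 58/13) → (2, -4); (-24/13, 10/13) → (2, 0); (-44/13, -38/13) → (2, 4); (-61/13, -45/13) → (3, 5)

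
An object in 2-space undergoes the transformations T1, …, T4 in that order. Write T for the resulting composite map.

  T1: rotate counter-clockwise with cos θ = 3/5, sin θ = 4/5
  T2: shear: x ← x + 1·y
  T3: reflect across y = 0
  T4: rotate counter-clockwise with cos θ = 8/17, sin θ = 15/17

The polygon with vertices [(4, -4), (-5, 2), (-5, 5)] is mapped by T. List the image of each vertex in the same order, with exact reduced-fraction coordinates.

image vertices: (316/85, 448/85), (-506/85, -443/85), (-79/17, -112/17)

T1 rotate counter-clockwise with cos θ = 3/5, sin θ = 4/5: (4, -4) → (28/5, 4/5); (-5, 2) → (-23/5, -14/5); (-5, 5) → (-7, -1)
T2 shear: x ← x + 1·y: (28/5, 4/5) → (32/5, 4/5); (-23/5, -14/5) → (-37/5, -14/5); (-7, -1) → (-8, -1)
T3 reflect across y = 0: (32/5, 4/5) → (32/5, -4/5); (-37/5, -14/5) → (-37/5, 14/5); (-8, -1) → (-8, 1)
T4 rotate counter-clockwise with cos θ = 8/17, sin θ = 15/17: (32/5, -4/5) → (316/85, 448/85); (-37/5, 14/5) → (-506/85, -443/85); (-8, 1) → (-79/17, -112/17)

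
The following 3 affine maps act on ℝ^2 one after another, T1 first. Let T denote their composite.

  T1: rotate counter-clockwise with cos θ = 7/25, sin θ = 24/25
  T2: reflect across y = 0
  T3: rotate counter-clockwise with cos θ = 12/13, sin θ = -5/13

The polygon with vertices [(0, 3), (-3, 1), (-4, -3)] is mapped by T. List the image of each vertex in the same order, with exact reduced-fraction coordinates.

image vertices: (-969/325, 108/325), (-43/65, 201/65), (1113/325, 1184/325)

T1 rotate counter-clockwise with cos θ = 7/25, sin θ = 24/25: (0, 3) → (-72/25, 21/25); (-3, 1) → (-9/5, -13/5); (-4, -3) → (44/25, -117/25)
T2 reflect across y = 0: (-72/25, 21/25) → (-72/25, -21/25); (-9/5, -13/5) → (-9/5, 13/5); (44/25, -117/25) → (44/25, 117/25)
T3 rotate counter-clockwise with cos θ = 12/13, sin θ = -5/13: (-72/25, -21/25) → (-969/325, 108/325); (-9/5, 13/5) → (-43/65, 201/65); (44/25, 117/25) → (1113/325, 1184/325)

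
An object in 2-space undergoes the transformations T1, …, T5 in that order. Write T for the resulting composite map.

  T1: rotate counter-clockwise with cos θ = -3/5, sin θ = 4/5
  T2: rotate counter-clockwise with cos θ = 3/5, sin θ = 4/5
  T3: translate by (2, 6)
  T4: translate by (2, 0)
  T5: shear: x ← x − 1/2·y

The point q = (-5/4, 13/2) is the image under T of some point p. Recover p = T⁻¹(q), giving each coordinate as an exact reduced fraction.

T1 = [-3/5 -4/5 0; 4/5 -3/5 0; 0 0 1]
T2·T1 = [-1 0 0; 0 -1 0; 0 0 1]
T3·…·T1 = [-1 0 2; 0 -1 6; 0 0 1]
T4·…·T1 = [-1 0 4; 0 -1 6; 0 0 1]
T5·…·T1 = [-1 1/2 1; 0 -1 6; 0 0 1]
det M = 1; M⁻¹ = [-1 -1/2 4; 0 -1 6; 0 0 1]
M⁻¹ · (-5/4, 13/2)ᵀ = (2, -1/2)ᵀ

p = (2, -1/2)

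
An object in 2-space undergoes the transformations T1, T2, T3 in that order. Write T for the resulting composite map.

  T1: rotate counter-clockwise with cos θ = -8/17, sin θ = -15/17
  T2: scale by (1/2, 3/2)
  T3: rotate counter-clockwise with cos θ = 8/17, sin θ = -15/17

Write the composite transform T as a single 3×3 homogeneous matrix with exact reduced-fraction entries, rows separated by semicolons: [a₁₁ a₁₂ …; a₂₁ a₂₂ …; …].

T = [-739/578 -120/289 0; -120/289 -417/578 0; 0 0 1]

T1 = [-8/17 15/17 0; -15/17 -8/17 0; 0 0 1]
T2·T1 = [-4/17 15/34 0; -45/34 -12/17 0; 0 0 1]
T3·…·T1 = [-739/578 -120/289 0; -120/289 -417/578 0; 0 0 1]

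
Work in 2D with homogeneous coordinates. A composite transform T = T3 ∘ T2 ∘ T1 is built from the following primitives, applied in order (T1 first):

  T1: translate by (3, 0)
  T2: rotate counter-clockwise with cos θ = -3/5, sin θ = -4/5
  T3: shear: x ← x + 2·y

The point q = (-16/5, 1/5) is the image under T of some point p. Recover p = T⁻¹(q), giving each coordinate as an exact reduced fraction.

p = (-1, -3)

T1 = [1 0 3; 0 1 0; 0 0 1]
T2·T1 = [-3/5 4/5 -9/5; -4/5 -3/5 -12/5; 0 0 1]
T3·…·T1 = [-11/5 -2/5 -33/5; -4/5 -3/5 -12/5; 0 0 1]
det M = 1; M⁻¹ = [-3/5 2/5 -3; 4/5 -11/5 0; 0 0 1]
M⁻¹ · (-16/5, 1/5)ᵀ = (-1, -3)ᵀ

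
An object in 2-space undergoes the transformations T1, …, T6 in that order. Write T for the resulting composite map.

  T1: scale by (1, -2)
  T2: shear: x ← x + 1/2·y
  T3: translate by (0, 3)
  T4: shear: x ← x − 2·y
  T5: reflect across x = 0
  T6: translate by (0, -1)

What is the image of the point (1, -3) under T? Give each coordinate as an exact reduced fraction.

T1 scale by (1, -2): (1, -3) → (1, 6)
T2 shear: x ← x + 1/2·y: (1, 6) → (4, 6)
T3 translate by (0, 3): (4, 6) → (4, 9)
T4 shear: x ← x − 2·y: (4, 9) → (-14, 9)
T5 reflect across x = 0: (-14, 9) → (14, 9)
T6 translate by (0, -1): (14, 9) → (14, 8)

T(p) = (14, 8)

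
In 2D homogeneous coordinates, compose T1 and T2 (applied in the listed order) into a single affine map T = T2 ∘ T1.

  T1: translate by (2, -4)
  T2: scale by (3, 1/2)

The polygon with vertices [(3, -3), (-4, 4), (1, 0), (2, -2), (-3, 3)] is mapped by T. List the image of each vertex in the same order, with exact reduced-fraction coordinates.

T1 translate by (2, -4): (3, -3) → (5, -7); (-4, 4) → (-2, 0); (1, 0) → (3, -4); (2, -2) → (4, -6); (-3, 3) → (-1, -1)
T2 scale by (3, 1/2): (5, -7) → (15, -7/2); (-2, 0) → (-6, 0); (3, -4) → (9, -2); (4, -6) → (12, -3); (-1, -1) → (-3, -1/2)

image vertices: (15, -7/2), (-6, 0), (9, -2), (12, -3), (-3, -1/2)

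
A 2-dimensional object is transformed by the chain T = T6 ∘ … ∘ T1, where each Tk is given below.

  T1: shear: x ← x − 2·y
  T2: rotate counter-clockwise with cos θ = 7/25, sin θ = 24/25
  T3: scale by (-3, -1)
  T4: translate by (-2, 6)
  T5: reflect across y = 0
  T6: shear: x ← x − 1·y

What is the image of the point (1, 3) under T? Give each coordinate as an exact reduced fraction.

T(p) = (104/5, -249/25)

T1 shear: x ← x − 2·y: (1, 3) → (-5, 3)
T2 rotate counter-clockwise with cos θ = 7/25, sin θ = 24/25: (-5, 3) → (-107/25, -99/25)
T3 scale by (-3, -1): (-107/25, -99/25) → (321/25, 99/25)
T4 translate by (-2, 6): (321/25, 99/25) → (271/25, 249/25)
T5 reflect across y = 0: (271/25, 249/25) → (271/25, -249/25)
T6 shear: x ← x − 1·y: (271/25, -249/25) → (104/5, -249/25)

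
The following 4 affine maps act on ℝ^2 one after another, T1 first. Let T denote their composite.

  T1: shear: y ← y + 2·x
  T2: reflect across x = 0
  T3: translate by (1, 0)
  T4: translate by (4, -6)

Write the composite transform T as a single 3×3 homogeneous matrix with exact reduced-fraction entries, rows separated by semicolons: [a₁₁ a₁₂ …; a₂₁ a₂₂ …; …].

T1 = [1 0 0; 2 1 0; 0 0 1]
T2·T1 = [-1 0 0; 2 1 0; 0 0 1]
T3·…·T1 = [-1 0 1; 2 1 0; 0 0 1]
T4·…·T1 = [-1 0 5; 2 1 -6; 0 0 1]

T = [-1 0 5; 2 1 -6; 0 0 1]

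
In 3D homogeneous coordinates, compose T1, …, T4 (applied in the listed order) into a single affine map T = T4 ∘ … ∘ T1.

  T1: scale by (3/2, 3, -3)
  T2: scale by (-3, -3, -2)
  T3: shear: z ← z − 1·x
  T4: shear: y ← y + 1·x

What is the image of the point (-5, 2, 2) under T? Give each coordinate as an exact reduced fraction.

T1 scale by (3/2, 3, -3): (-5, 2, 2) → (-15/2, 6, -6)
T2 scale by (-3, -3, -2): (-15/2, 6, -6) → (45/2, -18, 12)
T3 shear: z ← z − 1·x: (45/2, -18, 12) → (45/2, -18, -21/2)
T4 shear: y ← y + 1·x: (45/2, -18, -21/2) → (45/2, 9/2, -21/2)

T(p) = (45/2, 9/2, -21/2)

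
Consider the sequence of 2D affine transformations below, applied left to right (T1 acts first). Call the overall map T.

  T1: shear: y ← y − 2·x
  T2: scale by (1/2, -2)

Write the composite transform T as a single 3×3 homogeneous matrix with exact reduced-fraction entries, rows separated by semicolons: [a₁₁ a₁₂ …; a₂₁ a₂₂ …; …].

T = [1/2 0 0; 4 -2 0; 0 0 1]

T1 = [1 0 0; -2 1 0; 0 0 1]
T2·T1 = [1/2 0 0; 4 -2 0; 0 0 1]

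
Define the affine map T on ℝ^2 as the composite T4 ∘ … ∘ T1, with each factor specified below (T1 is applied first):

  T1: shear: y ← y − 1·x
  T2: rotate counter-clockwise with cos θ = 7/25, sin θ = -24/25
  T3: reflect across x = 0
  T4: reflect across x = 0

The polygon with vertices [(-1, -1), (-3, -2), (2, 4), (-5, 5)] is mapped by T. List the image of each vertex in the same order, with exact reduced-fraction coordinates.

T1 shear: y ← y − 1·x: (-1, -1) → (-1, 0); (-3, -2) → (-3, 1); (2, 4) → (2, 2); (-5, 5) → (-5, 10)
T2 rotate counter-clockwise with cos θ = 7/25, sin θ = -24/25: (-1, 0) → (-7/25, 24/25); (-3, 1) → (3/25, 79/25); (2, 2) → (62/25, -34/25); (-5, 10) → (41/5, 38/5)
T3 reflect across x = 0: (-7/25, 24/25) → (7/25, 24/25); (3/25, 79/25) → (-3/25, 79/25); (62/25, -34/25) → (-62/25, -34/25); (41/5, 38/5) → (-41/5, 38/5)
T4 reflect across x = 0: (7/25, 24/25) → (-7/25, 24/25); (-3/25, 79/25) → (3/25, 79/25); (-62/25, -34/25) → (62/25, -34/25); (-41/5, 38/5) → (41/5, 38/5)

image vertices: (-7/25, 24/25), (3/25, 79/25), (62/25, -34/25), (41/5, 38/5)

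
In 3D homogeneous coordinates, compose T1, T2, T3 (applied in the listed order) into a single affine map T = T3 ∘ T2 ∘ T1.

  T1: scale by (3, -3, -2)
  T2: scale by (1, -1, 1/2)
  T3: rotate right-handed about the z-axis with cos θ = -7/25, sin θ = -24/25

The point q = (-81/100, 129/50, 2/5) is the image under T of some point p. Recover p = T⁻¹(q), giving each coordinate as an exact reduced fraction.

p = (-3/4, -1/2, -2/5)

T1 = [3 0 0 0; 0 -3 0 0; 0 0 -2 0; 0 0 0 1]
T2·T1 = [3 0 0 0; 0 3 0 0; 0 0 -1 0; 0 0 0 1]
T3·…·T1 = [-21/25 72/25 0 0; -72/25 -21/25 0 0; 0 0 -1 0; 0 0 0 1]
det M = -9; M⁻¹ = [-7/75 -8/25 0 0; 8/25 -7/75 0 0; 0 0 -1 0; 0 0 0 1]
M⁻¹ · (-81/100, 129/50, 2/5)ᵀ = (-3/4, -1/2, -2/5)ᵀ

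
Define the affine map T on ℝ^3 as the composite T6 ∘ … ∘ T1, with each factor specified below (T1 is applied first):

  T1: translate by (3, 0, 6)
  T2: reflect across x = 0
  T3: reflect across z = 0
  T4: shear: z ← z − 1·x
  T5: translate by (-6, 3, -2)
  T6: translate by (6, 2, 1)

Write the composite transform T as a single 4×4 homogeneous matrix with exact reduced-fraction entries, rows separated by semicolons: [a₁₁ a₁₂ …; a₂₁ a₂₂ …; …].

T = [-1 0 0 -3; 0 1 0 5; 1 0 -1 -4; 0 0 0 1]

T1 = [1 0 0 3; 0 1 0 0; 0 0 1 6; 0 0 0 1]
T2·T1 = [-1 0 0 -3; 0 1 0 0; 0 0 1 6; 0 0 0 1]
T3·…·T1 = [-1 0 0 -3; 0 1 0 0; 0 0 -1 -6; 0 0 0 1]
T4·…·T1 = [-1 0 0 -3; 0 1 0 0; 1 0 -1 -3; 0 0 0 1]
T5·…·T1 = [-1 0 0 -9; 0 1 0 3; 1 0 -1 -5; 0 0 0 1]
T6·…·T1 = [-1 0 0 -3; 0 1 0 5; 1 0 -1 -4; 0 0 0 1]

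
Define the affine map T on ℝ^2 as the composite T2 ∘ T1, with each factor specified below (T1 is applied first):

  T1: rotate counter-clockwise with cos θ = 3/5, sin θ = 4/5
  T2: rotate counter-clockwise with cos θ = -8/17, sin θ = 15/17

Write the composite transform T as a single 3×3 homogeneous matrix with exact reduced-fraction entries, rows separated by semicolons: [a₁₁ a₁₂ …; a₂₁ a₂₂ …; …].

T = [-84/85 -13/85 0; 13/85 -84/85 0; 0 0 1]

T1 = [3/5 -4/5 0; 4/5 3/5 0; 0 0 1]
T2·T1 = [-84/85 -13/85 0; 13/85 -84/85 0; 0 0 1]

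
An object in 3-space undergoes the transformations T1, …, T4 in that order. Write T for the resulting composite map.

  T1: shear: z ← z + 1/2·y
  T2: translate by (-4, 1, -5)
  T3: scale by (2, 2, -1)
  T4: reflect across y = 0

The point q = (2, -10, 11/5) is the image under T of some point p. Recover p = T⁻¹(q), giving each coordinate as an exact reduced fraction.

T1 = [1 0 0 0; 0 1 0 0; 0 1/2 1 0; 0 0 0 1]
T2·T1 = [1 0 0 -4; 0 1 0 1; 0 1/2 1 -5; 0 0 0 1]
T3·…·T1 = [2 0 0 -8; 0 2 0 2; 0 -1/2 -1 5; 0 0 0 1]
T4·…·T1 = [2 0 0 -8; 0 -2 0 -2; 0 -1/2 -1 5; 0 0 0 1]
det M = 4; M⁻¹ = [1/2 0 0 4; 0 -1/2 0 -1; 0 1/4 -1 11/2; 0 0 0 1]
M⁻¹ · (2, -10, 11/5)ᵀ = (5, 4, 4/5)ᵀ

p = (5, 4, 4/5)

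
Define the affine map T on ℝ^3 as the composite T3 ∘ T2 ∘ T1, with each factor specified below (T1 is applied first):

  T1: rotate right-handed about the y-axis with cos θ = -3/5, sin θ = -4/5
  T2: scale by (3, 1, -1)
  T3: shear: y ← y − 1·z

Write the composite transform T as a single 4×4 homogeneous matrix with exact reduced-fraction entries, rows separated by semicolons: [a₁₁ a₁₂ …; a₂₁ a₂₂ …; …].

T1 = [-3/5 0 -4/5 0; 0 1 0 0; 4/5 0 -3/5 0; 0 0 0 1]
T2·T1 = [-9/5 0 -12/5 0; 0 1 0 0; -4/5 0 3/5 0; 0 0 0 1]
T3·…·T1 = [-9/5 0 -12/5 0; 4/5 1 -3/5 0; -4/5 0 3/5 0; 0 0 0 1]

T = [-9/5 0 -12/5 0; 4/5 1 -3/5 0; -4/5 0 3/5 0; 0 0 0 1]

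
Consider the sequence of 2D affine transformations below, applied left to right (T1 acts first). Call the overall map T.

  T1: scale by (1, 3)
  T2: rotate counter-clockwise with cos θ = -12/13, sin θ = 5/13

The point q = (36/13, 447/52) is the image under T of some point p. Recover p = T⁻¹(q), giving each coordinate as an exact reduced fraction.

p = (3/4, -3)

T1 = [1 0 0; 0 3 0; 0 0 1]
T2·T1 = [-12/13 -15/13 0; 5/13 -36/13 0; 0 0 1]
det M = 3; M⁻¹ = [-12/13 5/13 0; -5/39 -4/13 0; 0 0 1]
M⁻¹ · (36/13, 447/52)ᵀ = (3/4, -3)ᵀ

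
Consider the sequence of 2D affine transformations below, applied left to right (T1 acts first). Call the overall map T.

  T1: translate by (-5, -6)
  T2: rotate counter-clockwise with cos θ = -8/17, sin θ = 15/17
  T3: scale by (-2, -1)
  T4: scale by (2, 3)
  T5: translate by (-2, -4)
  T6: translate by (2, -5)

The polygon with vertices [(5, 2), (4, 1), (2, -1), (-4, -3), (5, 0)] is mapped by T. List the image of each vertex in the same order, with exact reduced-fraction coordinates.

image vertices: (-240/17, -249/17), (-332/17, -228/17), (-516/17, -186/17), (-828/17, 36/17), (-360/17, -297/17)

T1 translate by (-5, -6): (5, 2) → (0, -4); (4, 1) → (-1, -5); (2, -1) → (-3, -7); (-4, -3) → (-9, -9); (5, 0) → (0, -6)
T2 rotate counter-clockwise with cos θ = -8/17, sin θ = 15/17: (0, -4) → (60/17, 32/17); (-1, -5) → (83/17, 25/17); (-3, -7) → (129/17, 11/17); (-9, -9) → (207/17, -63/17); (0, -6) → (90/17, 48/17)
T3 scale by (-2, -1): (60/17, 32/17) → (-120/17, -32/17); (83/17, 25/17) → (-166/17, -25/17); (129/17, 11/17) → (-258/17, -11/17); (207/17, -63/17) → (-414/17, 63/17); (90/17, 48/17) → (-180/17, -48/17)
T4 scale by (2, 3): (-120/17, -32/17) → (-240/17, -96/17); (-166/17, -25/17) → (-332/17, -75/17); (-258/17, -11/17) → (-516/17, -33/17); (-414/17, 63/17) → (-828/17, 189/17); (-180/17, -48/17) → (-360/17, -144/17)
T5 translate by (-2, -4): (-240/17, -96/17) → (-274/17, -164/17); (-332/17, -75/17) → (-366/17, -143/17); (-516/17, -33/17) → (-550/17, -101/17); (-828/17, 189/17) → (-862/17, 121/17); (-360/17, -144/17) → (-394/17, -212/17)
T6 translate by (2, -5): (-274/17, -164/17) → (-240/17, -249/17); (-366/17, -143/17) → (-332/17, -228/17); (-550/17, -101/17) → (-516/17, -186/17); (-862/17, 121/17) → (-828/17, 36/17); (-394/17, -212/17) → (-360/17, -297/17)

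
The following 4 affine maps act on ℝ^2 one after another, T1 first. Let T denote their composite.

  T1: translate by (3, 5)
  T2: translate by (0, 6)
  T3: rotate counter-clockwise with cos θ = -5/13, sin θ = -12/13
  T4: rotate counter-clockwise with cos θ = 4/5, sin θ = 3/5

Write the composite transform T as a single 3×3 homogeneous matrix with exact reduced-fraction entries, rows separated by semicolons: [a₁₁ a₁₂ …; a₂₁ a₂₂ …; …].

T = [16/65 63/65 57/5; -63/65 16/65 -1/5; 0 0 1]

T1 = [1 0 3; 0 1 5; 0 0 1]
T2·T1 = [1 0 3; 0 1 11; 0 0 1]
T3·…·T1 = [-5/13 12/13 9; -12/13 -5/13 -7; 0 0 1]
T4·…·T1 = [16/65 63/65 57/5; -63/65 16/65 -1/5; 0 0 1]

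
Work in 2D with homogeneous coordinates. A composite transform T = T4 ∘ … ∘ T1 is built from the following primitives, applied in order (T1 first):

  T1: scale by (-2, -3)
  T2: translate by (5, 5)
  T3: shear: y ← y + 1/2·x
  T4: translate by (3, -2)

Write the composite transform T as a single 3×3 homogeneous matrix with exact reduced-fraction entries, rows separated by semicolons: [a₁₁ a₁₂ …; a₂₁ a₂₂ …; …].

T1 = [-2 0 0; 0 -3 0; 0 0 1]
T2·T1 = [-2 0 5; 0 -3 5; 0 0 1]
T3·…·T1 = [-2 0 5; -1 -3 15/2; 0 0 1]
T4·…·T1 = [-2 0 8; -1 -3 11/2; 0 0 1]

T = [-2 0 8; -1 -3 11/2; 0 0 1]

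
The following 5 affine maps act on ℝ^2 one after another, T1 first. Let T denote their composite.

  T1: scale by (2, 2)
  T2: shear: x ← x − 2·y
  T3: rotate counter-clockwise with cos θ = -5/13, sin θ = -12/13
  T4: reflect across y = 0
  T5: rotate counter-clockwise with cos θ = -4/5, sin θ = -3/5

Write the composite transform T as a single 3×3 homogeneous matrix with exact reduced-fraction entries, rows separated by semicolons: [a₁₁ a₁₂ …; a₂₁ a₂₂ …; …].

T1 = [2 0 0; 0 2 0; 0 0 1]
T2·T1 = [2 -4 0; 0 2 0; 0 0 1]
T3·…·T1 = [-10/13 44/13 0; -24/13 38/13 0; 0 0 1]
T4·…·T1 = [-10/13 44/13 0; 24/13 -38/13 0; 0 0 1]
T5·…·T1 = [112/65 -58/13 0; -66/65 4/13 0; 0 0 1]

T = [112/65 -58/13 0; -66/65 4/13 0; 0 0 1]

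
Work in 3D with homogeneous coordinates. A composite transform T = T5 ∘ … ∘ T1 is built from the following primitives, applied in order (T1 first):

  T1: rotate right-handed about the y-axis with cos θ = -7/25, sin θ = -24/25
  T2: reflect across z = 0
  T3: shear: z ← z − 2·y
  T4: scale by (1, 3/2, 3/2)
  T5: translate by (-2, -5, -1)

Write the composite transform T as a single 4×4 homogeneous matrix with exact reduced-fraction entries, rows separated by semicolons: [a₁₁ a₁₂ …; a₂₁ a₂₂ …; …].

T1 = [-7/25 0 -24/25 0; 0 1 0 0; 24/25 0 -7/25 0; 0 0 0 1]
T2·T1 = [-7/25 0 -24/25 0; 0 1 0 0; -24/25 0 7/25 0; 0 0 0 1]
T3·…·T1 = [-7/25 0 -24/25 0; 0 1 0 0; -24/25 -2 7/25 0; 0 0 0 1]
T4·…·T1 = [-7/25 0 -24/25 0; 0 3/2 0 0; -36/25 -3 21/50 0; 0 0 0 1]
T5·…·T1 = [-7/25 0 -24/25 -2; 0 3/2 0 -5; -36/25 -3 21/50 -1; 0 0 0 1]

T = [-7/25 0 -24/25 -2; 0 3/2 0 -5; -36/25 -3 21/50 -1; 0 0 0 1]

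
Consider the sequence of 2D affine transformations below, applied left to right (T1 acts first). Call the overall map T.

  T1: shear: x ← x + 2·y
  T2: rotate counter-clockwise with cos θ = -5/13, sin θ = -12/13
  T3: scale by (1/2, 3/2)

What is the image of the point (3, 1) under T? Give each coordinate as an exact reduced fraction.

T1 shear: x ← x + 2·y: (3, 1) → (5, 1)
T2 rotate counter-clockwise with cos θ = -5/13, sin θ = -12/13: (5, 1) → (-1, -5)
T3 scale by (1/2, 3/2): (-1, -5) → (-1/2, -15/2)

T(p) = (-1/2, -15/2)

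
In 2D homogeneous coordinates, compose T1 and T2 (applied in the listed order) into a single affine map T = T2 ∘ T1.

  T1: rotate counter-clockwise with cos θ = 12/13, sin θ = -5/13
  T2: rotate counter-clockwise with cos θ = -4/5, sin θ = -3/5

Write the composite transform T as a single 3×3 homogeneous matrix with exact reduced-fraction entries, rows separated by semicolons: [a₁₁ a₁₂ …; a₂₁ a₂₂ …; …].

T = [-63/65 16/65 0; -16/65 -63/65 0; 0 0 1]

T1 = [12/13 5/13 0; -5/13 12/13 0; 0 0 1]
T2·T1 = [-63/65 16/65 0; -16/65 -63/65 0; 0 0 1]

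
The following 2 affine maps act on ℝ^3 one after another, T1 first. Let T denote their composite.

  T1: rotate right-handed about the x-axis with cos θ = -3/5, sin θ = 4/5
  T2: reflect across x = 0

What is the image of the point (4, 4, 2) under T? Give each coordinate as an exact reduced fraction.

T(p) = (-4, -4, 2)

T1 rotate right-handed about the x-axis with cos θ = -3/5, sin θ = 4/5: (4, 4, 2) → (4, -4, 2)
T2 reflect across x = 0: (4, -4, 2) → (-4, -4, 2)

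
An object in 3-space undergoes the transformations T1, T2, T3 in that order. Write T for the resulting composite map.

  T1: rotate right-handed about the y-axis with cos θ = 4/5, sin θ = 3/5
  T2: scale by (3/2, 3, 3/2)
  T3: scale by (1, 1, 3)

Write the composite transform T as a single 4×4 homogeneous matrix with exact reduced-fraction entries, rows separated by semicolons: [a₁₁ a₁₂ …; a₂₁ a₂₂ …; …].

T1 = [4/5 0 3/5 0; 0 1 0 0; -3/5 0 4/5 0; 0 0 0 1]
T2·T1 = [6/5 0 9/10 0; 0 3 0 0; -9/10 0 6/5 0; 0 0 0 1]
T3·…·T1 = [6/5 0 9/10 0; 0 3 0 0; -27/10 0 18/5 0; 0 0 0 1]

T = [6/5 0 9/10 0; 0 3 0 0; -27/10 0 18/5 0; 0 0 0 1]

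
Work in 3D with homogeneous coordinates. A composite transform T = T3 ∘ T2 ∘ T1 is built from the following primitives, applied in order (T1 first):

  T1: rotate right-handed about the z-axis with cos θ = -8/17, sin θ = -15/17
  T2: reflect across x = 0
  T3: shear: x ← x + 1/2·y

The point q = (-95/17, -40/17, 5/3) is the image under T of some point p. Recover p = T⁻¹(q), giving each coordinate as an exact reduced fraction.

p = (0, 5, 5/3)

T1 = [-8/17 15/17 0 0; -15/17 -8/17 0 0; 0 0 1 0; 0 0 0 1]
T2·T1 = [8/17 -15/17 0 0; -15/17 -8/17 0 0; 0 0 1 0; 0 0 0 1]
T3·…·T1 = [1/34 -19/17 0 0; -15/17 -8/17 0 0; 0 0 1 0; 0 0 0 1]
det M = -1; M⁻¹ = [8/17 -19/17 0 0; -15/17 -1/34 0 0; 0 0 1 0; 0 0 0 1]
M⁻¹ · (-95/17, -40/17, 5/3)ᵀ = (0, 5, 5/3)ᵀ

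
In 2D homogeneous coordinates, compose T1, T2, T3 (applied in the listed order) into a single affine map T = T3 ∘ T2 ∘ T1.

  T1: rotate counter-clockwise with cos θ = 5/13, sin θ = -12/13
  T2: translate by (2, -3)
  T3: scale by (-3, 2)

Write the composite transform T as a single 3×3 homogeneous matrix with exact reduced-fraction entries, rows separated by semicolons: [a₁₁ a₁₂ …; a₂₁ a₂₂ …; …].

T = [-15/13 -36/13 -6; -24/13 10/13 -6; 0 0 1]

T1 = [5/13 12/13 0; -12/13 5/13 0; 0 0 1]
T2·T1 = [5/13 12/13 2; -12/13 5/13 -3; 0 0 1]
T3·…·T1 = [-15/13 -36/13 -6; -24/13 10/13 -6; 0 0 1]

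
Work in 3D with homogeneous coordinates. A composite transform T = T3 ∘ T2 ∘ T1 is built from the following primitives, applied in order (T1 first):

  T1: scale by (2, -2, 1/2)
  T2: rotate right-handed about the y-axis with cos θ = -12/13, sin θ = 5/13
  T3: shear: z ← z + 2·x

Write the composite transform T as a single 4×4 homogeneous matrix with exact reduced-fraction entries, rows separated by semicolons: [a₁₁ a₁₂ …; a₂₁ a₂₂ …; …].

T1 = [2 0 0 0; 0 -2 0 0; 0 0 1/2 0; 0 0 0 1]
T2·T1 = [-24/13 0 5/26 0; 0 -2 0 0; -10/13 0 -6/13 0; 0 0 0 1]
T3·…·T1 = [-24/13 0 5/26 0; 0 -2 0 0; -58/13 0 -1/13 0; 0 0 0 1]

T = [-24/13 0 5/26 0; 0 -2 0 0; -58/13 0 -1/13 0; 0 0 0 1]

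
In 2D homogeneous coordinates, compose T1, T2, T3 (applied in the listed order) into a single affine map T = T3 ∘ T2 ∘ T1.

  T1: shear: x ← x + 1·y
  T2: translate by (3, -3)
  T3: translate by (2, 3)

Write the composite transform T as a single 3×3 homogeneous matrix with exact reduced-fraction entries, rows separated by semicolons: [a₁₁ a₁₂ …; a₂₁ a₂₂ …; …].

T = [1 1 5; 0 1 0; 0 0 1]

T1 = [1 1 0; 0 1 0; 0 0 1]
T2·T1 = [1 1 3; 0 1 -3; 0 0 1]
T3·…·T1 = [1 1 5; 0 1 0; 0 0 1]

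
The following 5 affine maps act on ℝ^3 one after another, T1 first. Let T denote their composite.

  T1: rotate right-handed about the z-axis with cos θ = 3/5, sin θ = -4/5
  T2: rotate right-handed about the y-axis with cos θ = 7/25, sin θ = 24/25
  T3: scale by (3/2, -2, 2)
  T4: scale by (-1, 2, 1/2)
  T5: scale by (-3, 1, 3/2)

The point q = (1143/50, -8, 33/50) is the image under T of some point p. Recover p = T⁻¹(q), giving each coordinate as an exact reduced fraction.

T1 = [3/5 4/5 0 0; -4/5 3/5 0 0; 0 0 1 0; 0 0 0 1]
T2·T1 = [21/125 28/125 24/25 0; -4/5 3/5 0 0; -72/125 -96/125 7/25 0; 0 0 0 1]
T3·…·T1 = [63/250 42/125 36/25 0; 8/5 -6/5 0 0; -144/125 -192/125 14/25 0; 0 0 0 1]
T4·…·T1 = [-63/250 -42/125 -36/25 0; 16/5 -12/5 0 0; -72/125 -96/125 7/25 0; 0 0 0 1]
T5·…·T1 = [189/250 126/125 108/25 0; 16/5 -12/5 0 0; -108/125 -144/125 21/50 0; 0 0 0 1]
det M = -27; M⁻¹ = [14/375 1/5 -48/125 0; 56/1125 -3/20 -64/125 0; 16/75 0 14/75 0; 0 0 0 1]
M⁻¹ · (1143/50, -8, 33/50)ᵀ = (-1, 2, 5)ᵀ

p = (-1, 2, 5)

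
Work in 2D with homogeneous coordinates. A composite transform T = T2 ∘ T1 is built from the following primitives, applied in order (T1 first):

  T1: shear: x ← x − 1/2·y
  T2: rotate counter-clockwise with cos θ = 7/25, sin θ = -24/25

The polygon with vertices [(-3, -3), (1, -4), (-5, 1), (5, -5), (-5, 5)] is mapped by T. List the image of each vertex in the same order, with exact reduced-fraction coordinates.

T1 shear: x ← x − 1/2·y: (-3, -3) → (-3/2, -3); (1, -4) → (3, -4); (-5, 1) → (-11/2, 1); (5, -5) → (15/2, -5); (-5, 5) → (-15/2, 5)
T2 rotate counter-clockwise with cos θ = 7/25, sin θ = -24/25: (-3/2, -3) → (-33/10, 3/5); (3, -4) → (-3, -4); (-11/2, 1) → (-29/50, 139/25); (15/2, -5) → (-27/10, -43/5); (-15/2, 5) → (27/10, 43/5)

image vertices: (-33/10, 3/5), (-3, -4), (-29/50, 139/25), (-27/10, -43/5), (27/10, 43/5)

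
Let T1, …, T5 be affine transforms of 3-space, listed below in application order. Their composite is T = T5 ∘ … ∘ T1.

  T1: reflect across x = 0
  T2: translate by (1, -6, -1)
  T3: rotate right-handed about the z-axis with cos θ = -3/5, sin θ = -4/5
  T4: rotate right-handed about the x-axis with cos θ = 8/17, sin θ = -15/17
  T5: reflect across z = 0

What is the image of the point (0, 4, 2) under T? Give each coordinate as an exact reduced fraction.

T(p) = (-11/5, 91/85, -2/17)

T1 reflect across x = 0: (0, 4, 2) → (0, 4, 2)
T2 translate by (1, -6, -1): (0, 4, 2) → (1, -2, 1)
T3 rotate right-handed about the z-axis with cos θ = -3/5, sin θ = -4/5: (1, -2, 1) → (-11/5, 2/5, 1)
T4 rotate right-handed about the x-axis with cos θ = 8/17, sin θ = -15/17: (-11/5, 2/5, 1) → (-11/5, 91/85, 2/17)
T5 reflect across z = 0: (-11/5, 91/85, 2/17) → (-11/5, 91/85, -2/17)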